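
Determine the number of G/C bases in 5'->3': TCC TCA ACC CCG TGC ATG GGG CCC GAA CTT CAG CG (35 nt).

Base counts: C=14, T=6, A=6, G=9
G+C = 9 + 14 = 23

23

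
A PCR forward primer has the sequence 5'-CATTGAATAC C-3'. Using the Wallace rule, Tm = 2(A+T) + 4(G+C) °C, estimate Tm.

30°C

Base counts: T=3, G=1, A=4, C=3
A+T = 7, G+C = 4
Tm = 4·4 + 2·7 = 16 + 14 = 30°C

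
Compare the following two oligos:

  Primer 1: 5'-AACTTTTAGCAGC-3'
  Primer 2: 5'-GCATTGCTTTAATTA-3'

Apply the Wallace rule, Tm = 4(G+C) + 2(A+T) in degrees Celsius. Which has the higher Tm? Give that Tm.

Primer 2, 38°C

Primer 1: A+T=8, G+C=5 → Tm = 2(8)+4(5) = 36°C
Primer 2: A+T=11, G+C=4 → Tm = 2(11)+4(4) = 38°C
36°C vs 38°C → primer 2 is higher.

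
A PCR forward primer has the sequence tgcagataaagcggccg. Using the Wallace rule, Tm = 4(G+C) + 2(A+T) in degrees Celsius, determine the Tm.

54°C

Counting bases: T=2, C=4, G=6, A=5
AT pairs contribute 7, GC pairs contribute 10.
Tm = 2×7 + 4×10 = 54°C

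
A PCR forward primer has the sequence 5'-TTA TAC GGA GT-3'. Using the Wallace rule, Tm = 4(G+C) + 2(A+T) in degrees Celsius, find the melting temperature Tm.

Counting bases: A=3, T=4, G=3, C=1
A+T = 7, G+C = 4
Tm = 2(7) + 4(4) = 14 + 16 = 30°C

30°C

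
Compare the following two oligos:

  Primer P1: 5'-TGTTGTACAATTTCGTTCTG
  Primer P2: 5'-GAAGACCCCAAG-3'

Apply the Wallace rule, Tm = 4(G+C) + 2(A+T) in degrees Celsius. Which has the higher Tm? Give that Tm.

Primer P1, 54°C

Primer P1: A+T=13, G+C=7 → Tm = 2(13)+4(7) = 54°C
Primer P2: A+T=5, G+C=7 → Tm = 2(5)+4(7) = 38°C
54°C vs 38°C → primer P1 is higher.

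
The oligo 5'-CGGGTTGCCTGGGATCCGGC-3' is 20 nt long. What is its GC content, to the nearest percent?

Counting bases: G=9, C=6, A=1, T=4
G+C = 9 + 6 = 15 out of 20 bases
%GC = 15/20 × 100 = 75% ≈ 75%

75%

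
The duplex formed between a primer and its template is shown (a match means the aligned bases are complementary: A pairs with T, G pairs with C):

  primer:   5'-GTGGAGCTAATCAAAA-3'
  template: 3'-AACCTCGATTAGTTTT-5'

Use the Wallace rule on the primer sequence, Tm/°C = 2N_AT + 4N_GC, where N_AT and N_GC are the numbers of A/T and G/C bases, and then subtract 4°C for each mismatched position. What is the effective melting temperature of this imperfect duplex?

Primer base counts: A=7, T=3, G=4, C=2 → A+T=10, G+C=6
Perfect-match Tm = 2(10) + 4(6) = 20 + 24 = 44°C
Mismatches (positions where the bases are not complementary): 1 (at position 1)
Effective Tm = 44 − 1×4 = 44 − 4 = 40°C

40°C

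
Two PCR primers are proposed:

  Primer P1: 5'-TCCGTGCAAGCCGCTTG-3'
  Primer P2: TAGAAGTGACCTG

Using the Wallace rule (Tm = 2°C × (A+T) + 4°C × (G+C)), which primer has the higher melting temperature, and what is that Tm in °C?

Primer P1, 56°C

Primer P1: A+T=6, G+C=11 → Tm = 2(6)+4(11) = 56°C
Primer P2: A+T=7, G+C=6 → Tm = 2(7)+4(6) = 38°C
56°C vs 38°C → primer P1 is higher.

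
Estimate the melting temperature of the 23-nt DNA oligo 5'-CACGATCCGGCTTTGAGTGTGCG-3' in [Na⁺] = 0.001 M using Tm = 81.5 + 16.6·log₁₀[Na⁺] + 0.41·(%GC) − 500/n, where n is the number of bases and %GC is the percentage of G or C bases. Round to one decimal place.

34.9°C

Length n = 23. Scanning the sequence gives A=3, T=6, C=6, G=8.
G+C = 14, so %GC = 14/23 × 100 = 60.87%
Salt term: 16.6 × (-3) = -49.8
GC term: 0.41 × 60.87 = 24.957; length term: −500/23 = −21.739
Tm = 81.5 + (-49.8) + 24.957 − 21.739 = 34.918 → 34.9°C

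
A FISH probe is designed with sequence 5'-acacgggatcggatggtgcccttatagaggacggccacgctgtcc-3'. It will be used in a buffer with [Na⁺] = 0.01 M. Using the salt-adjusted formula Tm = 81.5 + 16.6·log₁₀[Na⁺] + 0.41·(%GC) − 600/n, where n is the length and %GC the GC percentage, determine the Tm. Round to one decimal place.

60.5°C

Length n = 45. Scanning the sequence gives T=8, C=13, A=9, G=15.
G+C = 28, so %GC = 28/45 × 100 = 62.222%
Salt term: 16.6 × (-2) = -33.2
GC term: 0.41 × 62.222 = 25.511; length term: −600/45 = −13.333
Tm = 81.5 + (-33.2) + 25.511 − 13.333 = 60.478 → 60.5°C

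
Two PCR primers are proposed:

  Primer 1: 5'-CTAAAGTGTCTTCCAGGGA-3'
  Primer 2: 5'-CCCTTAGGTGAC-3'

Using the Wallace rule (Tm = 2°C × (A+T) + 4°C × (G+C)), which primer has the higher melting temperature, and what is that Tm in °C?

Primer 1, 56°C

Primer 1: A+T=10, G+C=9 → Tm = 2(10)+4(9) = 56°C
Primer 2: A+T=5, G+C=7 → Tm = 2(5)+4(7) = 38°C
56°C vs 38°C → primer 1 is higher.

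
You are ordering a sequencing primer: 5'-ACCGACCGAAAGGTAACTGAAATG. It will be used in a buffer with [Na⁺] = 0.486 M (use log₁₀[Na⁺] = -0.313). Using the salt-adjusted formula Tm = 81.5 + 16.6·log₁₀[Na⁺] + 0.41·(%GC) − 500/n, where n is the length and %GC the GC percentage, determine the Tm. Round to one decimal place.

74.3°C

Length n = 24. Scanning the sequence gives A=10, G=6, T=3, C=5.
G+C = 11, so %GC = 11/24 × 100 = 45.833%
Salt term: 16.6 × (-0.313) = -5.196
GC term: 0.41 × 45.833 = 18.792; length term: −500/24 = −20.833
Tm = 81.5 + (-5.196) + 18.792 − 20.833 = 74.263 → 74.3°C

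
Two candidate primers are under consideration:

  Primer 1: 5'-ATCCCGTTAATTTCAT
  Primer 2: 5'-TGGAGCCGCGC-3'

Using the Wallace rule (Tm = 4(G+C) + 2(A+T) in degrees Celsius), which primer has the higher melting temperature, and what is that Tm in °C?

Primer 1: A+T=11, G+C=5 → Tm = 2(11)+4(5) = 42°C
Primer 2: A+T=2, G+C=9 → Tm = 2(2)+4(9) = 40°C
42°C vs 40°C → primer 1 is higher.

Primer 1, 42°C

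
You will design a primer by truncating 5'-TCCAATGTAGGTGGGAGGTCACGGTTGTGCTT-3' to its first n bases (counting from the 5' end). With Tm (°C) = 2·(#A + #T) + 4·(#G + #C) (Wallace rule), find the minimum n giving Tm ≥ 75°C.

First 23 bases: TCCAATGTAGGTGGGAGGTCACG → Tm = 72°C (< 75°C)
First 24 bases: TCCAATGTAGGTGGGAGGTCACGG → Tm = 76°C (≥ 75°C)
Since every base adds ≥2°C, Tm only increases with n, so the threshold is first crossed at n = 24.

n = 24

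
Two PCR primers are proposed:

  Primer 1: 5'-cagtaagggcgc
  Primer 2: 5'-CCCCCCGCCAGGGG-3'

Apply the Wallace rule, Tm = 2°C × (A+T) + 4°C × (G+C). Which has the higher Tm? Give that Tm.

Primer 2, 54°C

Primer 1: A+T=4, G+C=8 → Tm = 2(4)+4(8) = 40°C
Primer 2: A+T=1, G+C=13 → Tm = 2(1)+4(13) = 54°C
40°C vs 54°C → primer 2 is higher.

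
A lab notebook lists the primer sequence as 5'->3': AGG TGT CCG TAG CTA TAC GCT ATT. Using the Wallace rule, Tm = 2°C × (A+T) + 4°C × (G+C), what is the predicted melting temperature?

70°C

Base counts: C=5, A=5, G=6, T=8
AT pairs contribute 13, GC pairs contribute 11.
Tm = 2(13) + 4(11) = 26 + 44 = 70°C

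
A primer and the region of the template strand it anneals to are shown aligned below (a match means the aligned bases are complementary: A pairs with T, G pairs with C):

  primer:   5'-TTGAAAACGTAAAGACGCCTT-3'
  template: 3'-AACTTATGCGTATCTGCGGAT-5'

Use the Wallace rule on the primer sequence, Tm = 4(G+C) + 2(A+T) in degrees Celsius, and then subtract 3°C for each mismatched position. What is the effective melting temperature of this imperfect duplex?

46°C

Primer base counts: A=8, T=5, G=4, C=4 → A+T=13, G+C=8
Perfect-match Tm = 2(13) + 4(8) = 26 + 32 = 58°C
Mismatches (positions where the bases are not complementary): 4 (at positions 6, 10, 12, 21)
Effective Tm = 58 − 4×3 = 58 − 12 = 46°C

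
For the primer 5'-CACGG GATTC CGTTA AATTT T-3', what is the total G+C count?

Scanning the sequence gives A=5, T=8, C=4, G=4.
G+C = 4 + 4 = 8

8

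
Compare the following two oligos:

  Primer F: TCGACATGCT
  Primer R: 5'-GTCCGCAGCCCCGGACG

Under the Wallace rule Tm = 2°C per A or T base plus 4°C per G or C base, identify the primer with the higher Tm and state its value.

Primer R, 62°C

Primer F: A+T=5, G+C=5 → Tm = 2(5)+4(5) = 30°C
Primer R: A+T=3, G+C=14 → Tm = 2(3)+4(14) = 62°C
30°C vs 62°C → primer R is higher.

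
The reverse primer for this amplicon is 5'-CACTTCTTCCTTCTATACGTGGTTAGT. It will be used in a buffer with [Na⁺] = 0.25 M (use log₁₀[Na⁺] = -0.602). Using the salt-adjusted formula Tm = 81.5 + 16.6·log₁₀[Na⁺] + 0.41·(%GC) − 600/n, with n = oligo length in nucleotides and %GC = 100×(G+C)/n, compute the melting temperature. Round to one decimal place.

Length n = 27. Base counts: A=4, T=12, C=7, G=4
G+C = 11, so %GC = 11/27 × 100 = 40.741%
Salt term: 16.6 × (-0.602) = -9.993
GC term: 0.41 × 40.741 = 16.704; length term: −600/27 = −22.222
Tm = 81.5 + (-9.993) + 16.704 − 22.222 = 65.989 → 66.0°C

66.0°C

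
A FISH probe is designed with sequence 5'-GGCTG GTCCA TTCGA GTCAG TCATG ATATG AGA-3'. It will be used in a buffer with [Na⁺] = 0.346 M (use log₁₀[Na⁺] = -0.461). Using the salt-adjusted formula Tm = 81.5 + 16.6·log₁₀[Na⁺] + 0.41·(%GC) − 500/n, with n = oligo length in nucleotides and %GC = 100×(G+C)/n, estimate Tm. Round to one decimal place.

Length n = 33. G=10, C=6, A=8, T=9
G+C = 16, so %GC = 16/33 × 100 = 48.485%
Salt term: 16.6 × (-0.461) = -7.653
GC term: 0.41 × 48.485 = 19.879; length term: −500/33 = −15.152
Tm = 81.5 + (-7.653) + 19.879 − 15.152 = 78.574 → 78.6°C

78.6°C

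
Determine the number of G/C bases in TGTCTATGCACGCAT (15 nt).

C=4, A=3, G=3, T=5
G+C = 3 + 4 = 7

7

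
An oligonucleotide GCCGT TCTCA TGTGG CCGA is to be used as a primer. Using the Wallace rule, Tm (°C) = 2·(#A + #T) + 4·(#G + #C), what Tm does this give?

62°C

T=5, A=2, G=6, C=6
A+T = 7, G+C = 12
Tm = 2(7) + 4(12) = 14 + 48 = 62°C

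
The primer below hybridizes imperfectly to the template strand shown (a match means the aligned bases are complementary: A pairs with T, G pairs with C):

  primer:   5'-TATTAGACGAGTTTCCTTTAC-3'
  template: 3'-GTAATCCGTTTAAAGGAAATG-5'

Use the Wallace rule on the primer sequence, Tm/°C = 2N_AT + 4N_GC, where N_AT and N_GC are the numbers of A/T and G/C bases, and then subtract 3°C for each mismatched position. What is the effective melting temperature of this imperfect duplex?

Primer base counts: A=5, T=9, G=3, C=4 → A+T=14, G+C=7
Perfect-match Tm = 2(14) + 4(7) = 28 + 28 = 56°C
Mismatches (positions where the bases are not complementary): 4 (at positions 1, 7, 9, 11)
Effective Tm = 56 − 4×3 = 56 − 12 = 44°C

44°C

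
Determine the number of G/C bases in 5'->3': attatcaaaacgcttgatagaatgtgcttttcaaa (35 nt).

10

Scanning the sequence gives T=12, G=5, C=5, A=13.
G+C = 5 + 5 = 10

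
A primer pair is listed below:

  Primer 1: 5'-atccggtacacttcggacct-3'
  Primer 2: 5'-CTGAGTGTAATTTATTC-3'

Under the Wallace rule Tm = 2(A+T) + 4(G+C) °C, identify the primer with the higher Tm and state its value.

Primer 1, 62°C

Primer 1: A+T=9, G+C=11 → Tm = 2(9)+4(11) = 62°C
Primer 2: A+T=12, G+C=5 → Tm = 2(12)+4(5) = 44°C
62°C vs 44°C → primer 1 is higher.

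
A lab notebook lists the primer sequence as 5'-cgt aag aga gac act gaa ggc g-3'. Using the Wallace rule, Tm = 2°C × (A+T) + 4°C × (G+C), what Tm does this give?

68°C

Counting bases: T=2, A=8, C=4, G=8
AT pairs contribute 10, GC pairs contribute 12.
Tm = 2(10) + 4(12) = 20 + 48 = 68°C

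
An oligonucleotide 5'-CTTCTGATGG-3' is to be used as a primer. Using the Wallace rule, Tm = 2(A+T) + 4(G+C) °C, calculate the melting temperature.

30°C

Counting bases: T=4, G=3, A=1, C=2
So N_AT = 5 and N_GC = 5.
Tm = 4·5 + 2·5 = 20 + 10 = 30°C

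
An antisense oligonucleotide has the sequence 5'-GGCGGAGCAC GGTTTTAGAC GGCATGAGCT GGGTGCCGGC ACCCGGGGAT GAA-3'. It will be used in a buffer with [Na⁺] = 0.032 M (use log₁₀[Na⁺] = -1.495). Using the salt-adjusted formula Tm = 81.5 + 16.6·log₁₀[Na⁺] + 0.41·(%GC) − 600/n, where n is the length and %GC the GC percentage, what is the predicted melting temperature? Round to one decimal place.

Length n = 53. Base counts: G=23, C=12, T=8, A=10
G+C = 35, so %GC = 35/53 × 100 = 66.038%
Salt term: 16.6 × (-1.495) = -24.817
GC term: 0.41 × 66.038 = 27.076; length term: −600/53 = −11.321
Tm = 81.5 + (-24.817) + 27.076 − 11.321 = 72.438 → 72.4°C

72.4°C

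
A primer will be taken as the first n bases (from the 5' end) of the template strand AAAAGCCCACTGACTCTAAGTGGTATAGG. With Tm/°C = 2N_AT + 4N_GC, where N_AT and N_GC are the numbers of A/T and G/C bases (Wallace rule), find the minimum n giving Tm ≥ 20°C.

First 6 bases: AAAAGC → Tm = 16°C (< 20°C)
First 7 bases: AAAAGCC → Tm = 20°C (≥ 20°C)
Each additional base adds 2°C (A/T) or 4°C (G/C), so Tm is non-decreasing in n; n = 7 is the first length to reach 20°C.

n = 7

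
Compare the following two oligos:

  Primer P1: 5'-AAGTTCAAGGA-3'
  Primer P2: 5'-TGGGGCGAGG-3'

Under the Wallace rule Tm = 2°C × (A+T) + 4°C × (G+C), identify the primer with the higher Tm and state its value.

Primer P1: A+T=7, G+C=4 → Tm = 2(7)+4(4) = 30°C
Primer P2: A+T=2, G+C=8 → Tm = 2(2)+4(8) = 36°C
30°C vs 36°C → primer P2 is higher.

Primer P2, 36°C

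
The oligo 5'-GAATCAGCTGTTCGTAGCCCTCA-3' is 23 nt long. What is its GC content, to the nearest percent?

A=5, C=7, T=6, G=5
G+C = 5 + 7 = 12 out of 23 bases
%GC = 12/23 × 100 = 52.17% ≈ 52%

52%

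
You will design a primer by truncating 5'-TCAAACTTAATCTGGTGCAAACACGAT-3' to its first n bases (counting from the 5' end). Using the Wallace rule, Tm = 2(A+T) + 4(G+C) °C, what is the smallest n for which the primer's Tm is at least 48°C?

First 17 bases: TCAAACTTAATCTGGTG → Tm = 46°C (< 48°C)
First 18 bases: TCAAACTTAATCTGGTGC → Tm = 50°C (≥ 48°C)
Since every base adds ≥2°C, Tm only increases with n, so the threshold is first crossed at n = 18.

n = 18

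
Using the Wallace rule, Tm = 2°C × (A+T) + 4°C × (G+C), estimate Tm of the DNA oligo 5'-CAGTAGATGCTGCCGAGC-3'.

Base counts: T=3, G=6, A=4, C=5
So N_AT = 7 and N_GC = 11.
Tm = 2(7) + 4(11) = 14 + 44 = 58°C

58°C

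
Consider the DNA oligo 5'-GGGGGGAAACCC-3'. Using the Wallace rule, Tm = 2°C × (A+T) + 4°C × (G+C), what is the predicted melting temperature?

42°C

G=6, A=3, T=0, C=3
So N_AT = 3 and N_GC = 9.
Tm = 2(3) + 4(9) = 6 + 36 = 42°C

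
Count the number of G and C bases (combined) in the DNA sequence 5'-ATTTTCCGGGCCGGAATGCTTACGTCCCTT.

16

Counting bases: A=4, C=9, T=10, G=7
Total G or C: 7 + 9 = 16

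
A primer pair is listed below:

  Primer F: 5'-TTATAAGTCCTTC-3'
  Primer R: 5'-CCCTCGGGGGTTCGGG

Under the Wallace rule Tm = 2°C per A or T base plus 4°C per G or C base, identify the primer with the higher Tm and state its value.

Primer F: A+T=9, G+C=4 → Tm = 2(9)+4(4) = 34°C
Primer R: A+T=3, G+C=13 → Tm = 2(3)+4(13) = 58°C
34°C vs 58°C → primer R is higher.

Primer R, 58°C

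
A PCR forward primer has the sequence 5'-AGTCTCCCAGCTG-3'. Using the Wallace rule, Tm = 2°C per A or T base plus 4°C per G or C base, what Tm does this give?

42°C

Counting bases: C=5, A=2, T=3, G=3
AT pairs contribute 5, GC pairs contribute 8.
Tm = 2×5 + 4×8 = 42°C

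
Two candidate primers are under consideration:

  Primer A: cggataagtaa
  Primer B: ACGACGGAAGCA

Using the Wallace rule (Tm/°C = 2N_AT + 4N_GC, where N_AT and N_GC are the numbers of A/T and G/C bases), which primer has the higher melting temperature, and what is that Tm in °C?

Primer A: A+T=7, G+C=4 → Tm = 2(7)+4(4) = 30°C
Primer B: A+T=5, G+C=7 → Tm = 2(5)+4(7) = 38°C
30°C vs 38°C → primer B is higher.

Primer B, 38°C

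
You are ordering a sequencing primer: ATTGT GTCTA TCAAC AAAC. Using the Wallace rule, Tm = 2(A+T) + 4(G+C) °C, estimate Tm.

Base counts: A=7, G=2, C=4, T=6
A+T = 13, G+C = 6
Tm = 2×13 + 4×6 = 50°C

50°C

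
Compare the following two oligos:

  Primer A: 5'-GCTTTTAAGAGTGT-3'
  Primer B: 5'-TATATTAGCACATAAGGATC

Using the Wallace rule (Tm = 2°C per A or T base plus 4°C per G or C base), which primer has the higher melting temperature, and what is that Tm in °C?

Primer B, 52°C

Primer A: A+T=9, G+C=5 → Tm = 2(9)+4(5) = 38°C
Primer B: A+T=14, G+C=6 → Tm = 2(14)+4(6) = 52°C
38°C vs 52°C → primer B is higher.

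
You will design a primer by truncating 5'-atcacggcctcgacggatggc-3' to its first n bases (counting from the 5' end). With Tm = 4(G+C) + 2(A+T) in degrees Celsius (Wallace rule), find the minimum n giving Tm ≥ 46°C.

First 13 bases: ATCACGGCCTCGA → Tm = 42°C (< 46°C)
First 14 bases: ATCACGGCCTCGAC → Tm = 46°C (≥ 46°C)
Each additional base adds 2°C (A/T) or 4°C (G/C), so Tm is non-decreasing in n; n = 14 is the first length to reach 46°C.

n = 14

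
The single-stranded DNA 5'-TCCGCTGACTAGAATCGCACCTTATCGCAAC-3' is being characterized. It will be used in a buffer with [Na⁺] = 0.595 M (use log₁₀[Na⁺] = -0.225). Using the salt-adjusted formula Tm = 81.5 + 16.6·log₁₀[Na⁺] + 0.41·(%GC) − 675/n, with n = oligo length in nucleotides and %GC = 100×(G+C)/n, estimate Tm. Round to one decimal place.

77.2°C

Length n = 31. Scanning the sequence gives G=5, A=8, C=11, T=7.
G+C = 16, so %GC = 16/31 × 100 = 51.613%
Salt term: 16.6 × (-0.225) = -3.735
GC term: 0.41 × 51.613 = 21.161; length term: −675/31 = −21.774
Tm = 81.5 + (-3.735) + 21.161 − 21.774 = 77.152 → 77.2°C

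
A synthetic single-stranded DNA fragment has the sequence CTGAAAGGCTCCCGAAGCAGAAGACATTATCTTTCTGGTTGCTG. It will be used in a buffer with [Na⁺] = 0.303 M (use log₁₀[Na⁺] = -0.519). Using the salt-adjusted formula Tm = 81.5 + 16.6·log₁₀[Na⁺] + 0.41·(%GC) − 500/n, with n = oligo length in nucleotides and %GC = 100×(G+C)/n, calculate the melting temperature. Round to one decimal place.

Length n = 44. Counting bases: G=11, A=11, C=10, T=12
G+C = 21, so %GC = 21/44 × 100 = 47.727%
Salt term: 16.6 × (-0.519) = -8.615
GC term: 0.41 × 47.727 = 19.568; length term: −500/44 = −11.364
Tm = 81.5 + (-8.615) + 19.568 − 11.364 = 81.089 → 81.1°C

81.1°C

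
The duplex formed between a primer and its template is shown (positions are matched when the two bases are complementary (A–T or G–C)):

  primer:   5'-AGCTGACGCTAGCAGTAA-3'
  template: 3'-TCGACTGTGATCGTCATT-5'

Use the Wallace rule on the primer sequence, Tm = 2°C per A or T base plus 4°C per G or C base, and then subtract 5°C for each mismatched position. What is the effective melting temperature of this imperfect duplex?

Primer base counts: A=6, T=3, G=5, C=4 → A+T=9, G+C=9
Perfect-match Tm = 2(9) + 4(9) = 18 + 36 = 54°C
Mismatches (positions where the bases are not complementary): 1 (at position 8)
Effective Tm = 54 − 1×5 = 54 − 5 = 49°C

49°C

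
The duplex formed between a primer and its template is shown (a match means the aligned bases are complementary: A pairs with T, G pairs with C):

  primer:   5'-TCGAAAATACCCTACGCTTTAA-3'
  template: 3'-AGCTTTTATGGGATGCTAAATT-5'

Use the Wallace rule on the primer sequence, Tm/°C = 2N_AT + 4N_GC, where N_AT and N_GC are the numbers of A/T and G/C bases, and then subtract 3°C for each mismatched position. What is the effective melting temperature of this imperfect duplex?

Primer base counts: A=8, T=6, G=2, C=6 → A+T=14, G+C=8
Perfect-match Tm = 2(14) + 4(8) = 28 + 32 = 60°C
Mismatches (positions where the bases are not complementary): 1 (at position 17)
Effective Tm = 60 − 1×3 = 60 − 3 = 57°C

57°C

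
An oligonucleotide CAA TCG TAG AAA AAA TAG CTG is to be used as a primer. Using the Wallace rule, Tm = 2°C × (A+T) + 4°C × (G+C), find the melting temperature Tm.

56°C

A=10, T=4, G=4, C=3
AT pairs contribute 14, GC pairs contribute 7.
Tm = 4·7 + 2·14 = 28 + 28 = 56°C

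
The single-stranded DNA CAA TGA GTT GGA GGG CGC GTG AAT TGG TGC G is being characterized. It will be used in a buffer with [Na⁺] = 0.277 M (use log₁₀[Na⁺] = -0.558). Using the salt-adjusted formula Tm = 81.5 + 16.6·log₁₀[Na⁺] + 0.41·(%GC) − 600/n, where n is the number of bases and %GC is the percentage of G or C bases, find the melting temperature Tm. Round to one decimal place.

Length n = 31. Counting bases: G=14, C=4, T=7, A=6
G+C = 18, so %GC = 18/31 × 100 = 58.065%
Salt term: 16.6 × (-0.558) = -9.263
GC term: 0.41 × 58.065 = 23.807; length term: −600/31 = −19.355
Tm = 81.5 + (-9.263) + 23.807 − 19.355 = 76.689 → 76.7°C

76.7°C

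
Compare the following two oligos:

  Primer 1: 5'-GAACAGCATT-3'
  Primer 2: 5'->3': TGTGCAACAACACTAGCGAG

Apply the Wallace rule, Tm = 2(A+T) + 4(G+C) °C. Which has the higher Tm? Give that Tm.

Primer 2, 60°C

Primer 1: A+T=6, G+C=4 → Tm = 2(6)+4(4) = 28°C
Primer 2: A+T=10, G+C=10 → Tm = 2(10)+4(10) = 60°C
28°C vs 60°C → primer 2 is higher.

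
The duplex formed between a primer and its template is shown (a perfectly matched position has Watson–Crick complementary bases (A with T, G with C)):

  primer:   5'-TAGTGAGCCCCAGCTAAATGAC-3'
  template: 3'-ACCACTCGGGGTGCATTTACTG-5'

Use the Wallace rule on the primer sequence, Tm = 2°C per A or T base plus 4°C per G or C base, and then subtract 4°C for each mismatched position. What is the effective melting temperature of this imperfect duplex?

54°C

Primer base counts: A=7, T=4, G=5, C=6 → A+T=11, G+C=11
Perfect-match Tm = 2(11) + 4(11) = 22 + 44 = 66°C
Mismatches (positions where the bases are not complementary): 3 (at positions 2, 13, 14)
Effective Tm = 66 − 3×4 = 66 − 12 = 54°C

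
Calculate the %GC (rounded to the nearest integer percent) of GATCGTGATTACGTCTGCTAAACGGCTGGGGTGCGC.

58%

Counting bases: C=8, G=13, T=9, A=6
G+C = 13 + 8 = 21 out of 36 bases
%GC = 21/36 × 100 = 58.33% ≈ 58%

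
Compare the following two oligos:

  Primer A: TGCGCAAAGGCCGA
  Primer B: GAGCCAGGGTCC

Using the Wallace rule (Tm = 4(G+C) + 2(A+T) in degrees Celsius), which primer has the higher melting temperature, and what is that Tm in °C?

Primer A: A+T=5, G+C=9 → Tm = 2(5)+4(9) = 46°C
Primer B: A+T=3, G+C=9 → Tm = 2(3)+4(9) = 42°C
46°C vs 42°C → primer A is higher.

Primer A, 46°C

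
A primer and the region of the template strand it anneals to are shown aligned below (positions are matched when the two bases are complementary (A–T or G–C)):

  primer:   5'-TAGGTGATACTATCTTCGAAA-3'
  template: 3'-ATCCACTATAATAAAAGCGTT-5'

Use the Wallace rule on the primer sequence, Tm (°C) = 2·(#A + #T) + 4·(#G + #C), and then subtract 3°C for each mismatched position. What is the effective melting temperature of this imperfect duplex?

Primer base counts: A=7, T=7, G=4, C=3 → A+T=14, G+C=7
Perfect-match Tm = 2(14) + 4(7) = 28 + 28 = 56°C
Mismatches (positions where the bases are not complementary): 3 (at positions 10, 14, 19)
Effective Tm = 56 − 3×3 = 56 − 9 = 47°C

47°C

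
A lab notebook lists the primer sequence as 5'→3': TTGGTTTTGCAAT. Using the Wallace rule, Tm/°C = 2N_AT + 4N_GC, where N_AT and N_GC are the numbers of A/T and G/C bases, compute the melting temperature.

Scanning the sequence gives C=1, A=2, T=7, G=3.
So N_AT = 9 and N_GC = 4.
Tm = 2(9) + 4(4) = 18 + 16 = 34°C

34°C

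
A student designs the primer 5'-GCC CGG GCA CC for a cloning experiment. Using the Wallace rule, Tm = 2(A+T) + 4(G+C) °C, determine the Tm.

42°C

C=6, A=1, T=0, G=4
AT pairs contribute 1, GC pairs contribute 10.
Tm = 2(1) + 4(10) = 2 + 40 = 42°C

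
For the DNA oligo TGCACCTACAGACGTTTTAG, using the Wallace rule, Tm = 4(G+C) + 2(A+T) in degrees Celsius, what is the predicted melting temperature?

58°C

Counting bases: G=4, A=5, T=6, C=5
So N_AT = 11 and N_GC = 9.
Tm = 2(11) + 4(9) = 22 + 36 = 58°C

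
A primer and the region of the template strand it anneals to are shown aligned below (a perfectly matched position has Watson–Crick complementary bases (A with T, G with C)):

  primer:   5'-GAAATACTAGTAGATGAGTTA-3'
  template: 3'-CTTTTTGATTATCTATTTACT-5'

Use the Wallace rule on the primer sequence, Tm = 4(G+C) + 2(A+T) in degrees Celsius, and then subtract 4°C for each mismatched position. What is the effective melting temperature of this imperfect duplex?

34°C

Primer base counts: A=9, T=6, G=5, C=1 → A+T=15, G+C=6
Perfect-match Tm = 2(15) + 4(6) = 30 + 24 = 54°C
Mismatches (positions where the bases are not complementary): 5 (at positions 5, 10, 16, 18, 20)
Effective Tm = 54 − 5×4 = 54 − 20 = 34°C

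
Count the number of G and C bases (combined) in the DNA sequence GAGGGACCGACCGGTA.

11

Counting bases: T=1, C=4, G=7, A=4
G+C = 7 + 4 = 11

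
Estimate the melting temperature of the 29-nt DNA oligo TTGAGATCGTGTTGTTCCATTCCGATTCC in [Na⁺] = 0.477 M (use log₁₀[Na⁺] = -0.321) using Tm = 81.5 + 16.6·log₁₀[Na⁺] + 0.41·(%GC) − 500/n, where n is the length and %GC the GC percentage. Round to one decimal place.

77.3°C

Length n = 29. Counting bases: C=7, G=6, A=4, T=12
G+C = 13, so %GC = 13/29 × 100 = 44.828%
Salt term: 16.6 × (-0.321) = -5.329
GC term: 0.41 × 44.828 = 18.379; length term: −500/29 = −17.241
Tm = 81.5 + (-5.329) + 18.379 − 17.241 = 77.309 → 77.3°C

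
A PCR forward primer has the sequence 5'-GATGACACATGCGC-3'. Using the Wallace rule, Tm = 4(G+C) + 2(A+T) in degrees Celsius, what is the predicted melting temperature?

44°C

Counting bases: G=4, A=4, C=4, T=2
A+T = 6, G+C = 8
Tm = 2(6) + 4(8) = 12 + 32 = 44°C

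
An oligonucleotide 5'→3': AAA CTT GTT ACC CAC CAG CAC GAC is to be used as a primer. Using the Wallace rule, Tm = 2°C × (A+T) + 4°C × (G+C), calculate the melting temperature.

72°C

Counting bases: C=9, G=3, A=8, T=4
A+T = 12, G+C = 12
Tm = 2(12) + 4(12) = 24 + 48 = 72°C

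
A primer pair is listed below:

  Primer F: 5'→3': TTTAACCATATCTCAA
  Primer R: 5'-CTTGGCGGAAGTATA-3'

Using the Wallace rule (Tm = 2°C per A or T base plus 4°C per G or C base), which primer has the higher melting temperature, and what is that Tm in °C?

Primer F: A+T=12, G+C=4 → Tm = 2(12)+4(4) = 40°C
Primer R: A+T=8, G+C=7 → Tm = 2(8)+4(7) = 44°C
40°C vs 44°C → primer R is higher.

Primer R, 44°C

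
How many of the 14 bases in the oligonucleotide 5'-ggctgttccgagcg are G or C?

Base counts: T=3, A=1, C=4, G=6
G+C = 6 + 4 = 10

10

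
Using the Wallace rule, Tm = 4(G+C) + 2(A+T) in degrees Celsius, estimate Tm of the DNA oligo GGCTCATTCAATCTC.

Counting bases: C=5, T=5, G=2, A=3
AT pairs contribute 8, GC pairs contribute 7.
Tm = 2×8 + 4×7 = 44°C

44°C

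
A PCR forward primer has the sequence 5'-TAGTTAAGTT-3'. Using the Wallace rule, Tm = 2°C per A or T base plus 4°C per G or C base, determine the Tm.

T=5, A=3, G=2, C=0
A+T = 8, G+C = 2
Tm = 4·2 + 2·8 = 8 + 16 = 24°C

24°C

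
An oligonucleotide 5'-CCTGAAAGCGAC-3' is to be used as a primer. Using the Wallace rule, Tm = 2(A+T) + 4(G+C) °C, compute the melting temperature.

38°C

Scanning the sequence gives A=4, G=3, C=4, T=1.
AT pairs contribute 5, GC pairs contribute 7.
Tm = 4·7 + 2·5 = 28 + 10 = 38°C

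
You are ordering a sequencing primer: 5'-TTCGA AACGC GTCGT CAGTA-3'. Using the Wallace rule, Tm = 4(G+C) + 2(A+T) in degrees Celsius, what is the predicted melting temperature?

Counting bases: T=5, A=5, C=5, G=5
A+T = 10, G+C = 10
Tm = 2(10) + 4(10) = 20 + 40 = 60°C

60°C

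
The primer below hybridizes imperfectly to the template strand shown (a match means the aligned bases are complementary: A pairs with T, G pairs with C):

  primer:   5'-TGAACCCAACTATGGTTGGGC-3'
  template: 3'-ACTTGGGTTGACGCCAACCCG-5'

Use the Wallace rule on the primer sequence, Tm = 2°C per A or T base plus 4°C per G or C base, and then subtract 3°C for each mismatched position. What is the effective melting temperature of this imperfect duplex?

Primer base counts: A=5, T=5, G=6, C=5 → A+T=10, G+C=11
Perfect-match Tm = 2(10) + 4(11) = 20 + 44 = 64°C
Mismatches (positions where the bases are not complementary): 2 (at positions 12, 13)
Effective Tm = 64 − 2×3 = 64 − 6 = 58°C

58°C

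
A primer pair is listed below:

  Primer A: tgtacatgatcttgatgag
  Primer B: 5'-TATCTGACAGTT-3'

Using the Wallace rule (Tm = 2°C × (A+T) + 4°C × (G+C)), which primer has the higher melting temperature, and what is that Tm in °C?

Primer A: A+T=12, G+C=7 → Tm = 2(12)+4(7) = 52°C
Primer B: A+T=8, G+C=4 → Tm = 2(8)+4(4) = 32°C
52°C vs 32°C → primer A is higher.

Primer A, 52°C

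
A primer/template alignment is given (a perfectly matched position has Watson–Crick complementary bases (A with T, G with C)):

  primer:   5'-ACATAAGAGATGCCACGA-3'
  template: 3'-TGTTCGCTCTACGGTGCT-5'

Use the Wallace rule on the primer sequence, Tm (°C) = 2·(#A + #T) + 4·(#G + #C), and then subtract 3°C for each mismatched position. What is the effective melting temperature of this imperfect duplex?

Primer base counts: A=8, T=2, G=4, C=4 → A+T=10, G+C=8
Perfect-match Tm = 2(10) + 4(8) = 20 + 32 = 52°C
Mismatches (positions where the bases are not complementary): 3 (at positions 4, 5, 6)
Effective Tm = 52 − 3×3 = 52 − 9 = 43°C

43°C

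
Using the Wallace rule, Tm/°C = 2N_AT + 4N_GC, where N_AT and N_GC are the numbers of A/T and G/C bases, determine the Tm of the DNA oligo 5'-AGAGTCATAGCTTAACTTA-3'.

Counting bases: C=3, T=6, G=3, A=7
AT pairs contribute 13, GC pairs contribute 6.
Tm = 4·6 + 2·13 = 24 + 26 = 50°C

50°C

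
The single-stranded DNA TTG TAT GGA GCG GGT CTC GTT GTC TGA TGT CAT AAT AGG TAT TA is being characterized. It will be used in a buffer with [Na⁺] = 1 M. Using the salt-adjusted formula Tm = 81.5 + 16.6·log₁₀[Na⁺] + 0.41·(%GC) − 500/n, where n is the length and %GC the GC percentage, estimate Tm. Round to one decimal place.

Length n = 44. A=9, G=13, C=5, T=17
G+C = 18, so %GC = 18/44 × 100 = 40.909%
Salt term: 16.6 × (0) = 0
GC term: 0.41 × 40.909 = 16.773; length term: −500/44 = −11.364
Tm = 81.5 + (0) + 16.773 − 11.364 = 86.909 → 86.9°C

86.9°C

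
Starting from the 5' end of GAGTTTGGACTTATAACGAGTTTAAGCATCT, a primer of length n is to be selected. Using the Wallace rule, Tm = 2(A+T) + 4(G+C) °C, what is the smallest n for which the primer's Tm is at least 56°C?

First 19 bases: GAGTTTGGACTTATAACGA → Tm = 52°C (< 56°C)
First 20 bases: GAGTTTGGACTTATAACGAG → Tm = 56°C (≥ 56°C)
Since every base adds ≥2°C, Tm only increases with n, so the threshold is first crossed at n = 20.

n = 20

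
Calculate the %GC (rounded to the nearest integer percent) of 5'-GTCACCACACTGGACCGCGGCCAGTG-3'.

Base counts: C=10, A=5, T=3, G=8
G+C = 8 + 10 = 18 out of 26 bases
%GC = 18/26 × 100 = 69.23% ≈ 69%

69%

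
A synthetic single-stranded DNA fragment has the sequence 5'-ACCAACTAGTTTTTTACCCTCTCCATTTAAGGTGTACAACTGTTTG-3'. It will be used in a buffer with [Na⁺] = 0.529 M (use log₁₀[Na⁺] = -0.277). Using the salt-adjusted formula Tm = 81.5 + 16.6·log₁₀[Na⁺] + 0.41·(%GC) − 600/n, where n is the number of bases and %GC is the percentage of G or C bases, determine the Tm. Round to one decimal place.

Length n = 46. Counting bases: G=6, A=11, T=18, C=11
G+C = 17, so %GC = 17/46 × 100 = 36.957%
Salt term: 16.6 × (-0.277) = -4.598
GC term: 0.41 × 36.957 = 15.152; length term: −600/46 = −13.043
Tm = 81.5 + (-4.598) + 15.152 − 13.043 = 79.011 → 79.0°C

79.0°C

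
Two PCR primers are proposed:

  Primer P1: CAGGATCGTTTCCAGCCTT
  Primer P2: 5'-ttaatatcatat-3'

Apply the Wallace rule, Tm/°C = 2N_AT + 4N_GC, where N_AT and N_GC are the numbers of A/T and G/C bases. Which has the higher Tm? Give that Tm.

Primer P1, 58°C

Primer P1: A+T=9, G+C=10 → Tm = 2(9)+4(10) = 58°C
Primer P2: A+T=11, G+C=1 → Tm = 2(11)+4(1) = 26°C
58°C vs 26°C → primer P1 is higher.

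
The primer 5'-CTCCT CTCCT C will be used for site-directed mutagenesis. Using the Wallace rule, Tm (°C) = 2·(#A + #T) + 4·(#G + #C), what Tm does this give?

36°C

Counting bases: G=0, T=4, C=7, A=0
So N_AT = 4 and N_GC = 7.
Tm = 2×4 + 4×7 = 36°C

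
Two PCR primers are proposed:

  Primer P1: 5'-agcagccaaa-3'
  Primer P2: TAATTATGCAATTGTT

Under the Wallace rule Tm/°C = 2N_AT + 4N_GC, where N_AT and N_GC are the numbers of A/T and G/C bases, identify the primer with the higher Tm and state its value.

Primer P1: A+T=5, G+C=5 → Tm = 2(5)+4(5) = 30°C
Primer P2: A+T=13, G+C=3 → Tm = 2(13)+4(3) = 38°C
30°C vs 38°C → primer P2 is higher.

Primer P2, 38°C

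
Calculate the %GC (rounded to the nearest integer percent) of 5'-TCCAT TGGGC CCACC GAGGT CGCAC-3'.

Counting bases: C=10, A=4, T=4, G=7
G+C = 7 + 10 = 17 out of 25 bases
%GC = 17/25 × 100 = 68% ≈ 68%

68%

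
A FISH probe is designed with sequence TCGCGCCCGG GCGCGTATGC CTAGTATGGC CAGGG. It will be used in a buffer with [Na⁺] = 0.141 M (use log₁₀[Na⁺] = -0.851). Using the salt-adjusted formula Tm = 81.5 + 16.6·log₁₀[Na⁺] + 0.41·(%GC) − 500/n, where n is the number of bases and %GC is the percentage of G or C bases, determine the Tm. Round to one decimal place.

82.4°C

Length n = 35. G=14, C=11, T=6, A=4
G+C = 25, so %GC = 25/35 × 100 = 71.429%
Salt term: 16.6 × (-0.851) = -14.127
GC term: 0.41 × 71.429 = 29.286; length term: −500/35 = −14.286
Tm = 81.5 + (-14.127) + 29.286 − 14.286 = 82.373 → 82.4°C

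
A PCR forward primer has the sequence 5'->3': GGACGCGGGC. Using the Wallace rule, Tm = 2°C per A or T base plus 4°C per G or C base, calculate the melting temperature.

Base counts: T=0, A=1, C=3, G=6
A+T = 1, G+C = 9
Tm = 2×1 + 4×9 = 38°C

38°C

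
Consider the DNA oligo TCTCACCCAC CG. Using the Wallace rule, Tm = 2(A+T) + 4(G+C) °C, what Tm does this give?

G=1, A=2, T=2, C=7
AT pairs contribute 4, GC pairs contribute 8.
Tm = 4·8 + 2·4 = 32 + 8 = 40°C

40°C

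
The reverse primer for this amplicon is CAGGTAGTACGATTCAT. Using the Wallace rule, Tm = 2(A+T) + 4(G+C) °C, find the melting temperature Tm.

C=3, T=5, G=4, A=5
So N_AT = 10 and N_GC = 7.
Tm = 2(10) + 4(7) = 20 + 28 = 48°C

48°C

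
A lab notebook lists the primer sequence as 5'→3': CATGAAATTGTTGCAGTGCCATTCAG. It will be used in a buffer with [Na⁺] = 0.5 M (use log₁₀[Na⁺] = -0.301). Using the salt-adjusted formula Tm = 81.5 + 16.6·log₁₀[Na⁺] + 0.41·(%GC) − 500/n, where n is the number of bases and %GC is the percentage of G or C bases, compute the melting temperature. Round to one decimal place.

Length n = 26. Scanning the sequence gives T=8, C=5, G=6, A=7.
G+C = 11, so %GC = 11/26 × 100 = 42.308%
Salt term: 16.6 × (-0.301) = -4.997
GC term: 0.41 × 42.308 = 17.346; length term: −500/26 = −19.231
Tm = 81.5 + (-4.997) + 17.346 − 19.231 = 74.618 → 74.6°C

74.6°C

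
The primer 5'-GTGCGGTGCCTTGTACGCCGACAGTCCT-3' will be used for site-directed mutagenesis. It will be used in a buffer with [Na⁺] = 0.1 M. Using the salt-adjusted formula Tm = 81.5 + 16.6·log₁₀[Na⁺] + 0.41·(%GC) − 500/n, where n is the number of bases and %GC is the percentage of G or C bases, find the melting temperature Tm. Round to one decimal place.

Length n = 28. Counting bases: G=9, T=7, A=3, C=9
G+C = 18, so %GC = 18/28 × 100 = 64.286%
Salt term: 16.6 × (-1) = -16.6
GC term: 0.41 × 64.286 = 26.357; length term: −500/28 = −17.857
Tm = 81.5 + (-16.6) + 26.357 − 17.857 = 73.4 → 73.4°C

73.4°C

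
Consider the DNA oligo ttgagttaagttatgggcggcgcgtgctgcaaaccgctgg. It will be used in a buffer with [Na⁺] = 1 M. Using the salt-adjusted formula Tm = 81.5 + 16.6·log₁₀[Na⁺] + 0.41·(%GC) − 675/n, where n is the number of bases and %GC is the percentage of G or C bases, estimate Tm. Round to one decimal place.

Length n = 40. T=10, G=15, C=8, A=7
G+C = 23, so %GC = 23/40 × 100 = 57.5%
Salt term: 16.6 × (0) = 0
GC term: 0.41 × 57.5 = 23.575; length term: −675/40 = −16.875
Tm = 81.5 + (0) + 23.575 − 16.875 = 88.2 → 88.2°C

88.2°C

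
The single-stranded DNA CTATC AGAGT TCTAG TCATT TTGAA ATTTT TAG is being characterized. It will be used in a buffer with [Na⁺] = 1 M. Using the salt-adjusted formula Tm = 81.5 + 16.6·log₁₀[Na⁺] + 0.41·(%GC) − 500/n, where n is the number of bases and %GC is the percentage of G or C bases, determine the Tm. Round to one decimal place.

Length n = 33. Scanning the sequence gives T=15, A=9, C=4, G=5.
G+C = 9, so %GC = 9/33 × 100 = 27.273%
Salt term: 16.6 × (0) = 0
GC term: 0.41 × 27.273 = 11.182; length term: −500/33 = −15.152
Tm = 81.5 + (0) + 11.182 − 15.152 = 77.53 → 77.5°C

77.5°C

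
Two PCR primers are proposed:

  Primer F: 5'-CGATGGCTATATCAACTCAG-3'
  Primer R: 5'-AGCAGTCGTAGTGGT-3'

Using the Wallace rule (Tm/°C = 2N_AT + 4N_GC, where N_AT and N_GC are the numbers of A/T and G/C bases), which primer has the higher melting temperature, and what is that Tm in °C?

Primer F, 58°C

Primer F: A+T=11, G+C=9 → Tm = 2(11)+4(9) = 58°C
Primer R: A+T=7, G+C=8 → Tm = 2(7)+4(8) = 46°C
58°C vs 46°C → primer F is higher.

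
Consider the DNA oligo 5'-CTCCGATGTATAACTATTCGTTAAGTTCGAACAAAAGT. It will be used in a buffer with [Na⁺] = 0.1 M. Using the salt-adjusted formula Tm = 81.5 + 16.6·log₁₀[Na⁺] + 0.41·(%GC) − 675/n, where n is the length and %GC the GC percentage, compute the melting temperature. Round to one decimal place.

Length n = 38. T=12, G=6, A=13, C=7
G+C = 13, so %GC = 13/38 × 100 = 34.211%
Salt term: 16.6 × (-1) = -16.6
GC term: 0.41 × 34.211 = 14.027; length term: −675/38 = −17.763
Tm = 81.5 + (-16.6) + 14.027 − 17.763 = 61.164 → 61.2°C

61.2°C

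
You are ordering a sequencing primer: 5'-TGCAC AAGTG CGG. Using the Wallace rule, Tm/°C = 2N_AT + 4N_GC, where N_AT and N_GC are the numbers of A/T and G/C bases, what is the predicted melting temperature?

42°C

Scanning the sequence gives C=3, T=2, G=5, A=3.
AT pairs contribute 5, GC pairs contribute 8.
Tm = 4·8 + 2·5 = 32 + 10 = 42°C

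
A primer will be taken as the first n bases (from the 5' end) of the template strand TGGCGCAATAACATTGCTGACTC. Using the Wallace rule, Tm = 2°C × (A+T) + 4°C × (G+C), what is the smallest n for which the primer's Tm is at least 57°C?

n = 20

First 19 bases: TGGCGCAATAACATTGCTG → Tm = 56°C (< 57°C)
First 20 bases: TGGCGCAATAACATTGCTGA → Tm = 58°C (≥ 57°C)
Each additional base adds 2°C (A/T) or 4°C (G/C), so Tm is non-decreasing in n; n = 20 is the first length to reach 57°C.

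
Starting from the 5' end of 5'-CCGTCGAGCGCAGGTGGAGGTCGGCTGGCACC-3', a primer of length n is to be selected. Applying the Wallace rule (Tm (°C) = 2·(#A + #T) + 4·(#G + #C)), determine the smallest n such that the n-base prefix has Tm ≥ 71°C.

n = 21

First 20 bases: CCGTCGAGCGCAGGTGGAGG → Tm = 70°C (< 71°C)
First 21 bases: CCGTCGAGCGCAGGTGGAGGT → Tm = 72°C (≥ 71°C)
Since every base adds ≥2°C, Tm only increases with n, so the threshold is first crossed at n = 21.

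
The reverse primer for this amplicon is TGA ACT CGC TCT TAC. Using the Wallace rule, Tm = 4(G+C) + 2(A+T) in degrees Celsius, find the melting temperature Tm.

44°C

A=3, T=5, C=5, G=2
A+T = 8, G+C = 7
Tm = 2(8) + 4(7) = 16 + 28 = 44°C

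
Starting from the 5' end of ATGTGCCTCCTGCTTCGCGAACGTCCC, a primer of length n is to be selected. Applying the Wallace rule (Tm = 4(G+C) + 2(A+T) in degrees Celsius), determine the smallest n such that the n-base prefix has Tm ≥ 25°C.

n = 9

First 8 bases: ATGTGCCT → Tm = 24°C (< 25°C)
First 9 bases: ATGTGCCTC → Tm = 28°C (≥ 25°C)
Since every base adds ≥2°C, Tm only increases with n, so the threshold is first crossed at n = 9.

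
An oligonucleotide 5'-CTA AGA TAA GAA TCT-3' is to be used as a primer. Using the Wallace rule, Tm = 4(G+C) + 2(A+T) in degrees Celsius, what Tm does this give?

C=2, A=7, G=2, T=4
A+T = 11, G+C = 4
Tm = 2×11 + 4×4 = 38°C

38°C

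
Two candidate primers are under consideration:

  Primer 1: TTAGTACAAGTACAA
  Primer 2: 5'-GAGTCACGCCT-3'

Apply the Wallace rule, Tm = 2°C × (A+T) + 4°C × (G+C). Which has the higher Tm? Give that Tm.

Primer 1, 38°C

Primer 1: A+T=11, G+C=4 → Tm = 2(11)+4(4) = 38°C
Primer 2: A+T=4, G+C=7 → Tm = 2(4)+4(7) = 36°C
38°C vs 36°C → primer 1 is higher.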